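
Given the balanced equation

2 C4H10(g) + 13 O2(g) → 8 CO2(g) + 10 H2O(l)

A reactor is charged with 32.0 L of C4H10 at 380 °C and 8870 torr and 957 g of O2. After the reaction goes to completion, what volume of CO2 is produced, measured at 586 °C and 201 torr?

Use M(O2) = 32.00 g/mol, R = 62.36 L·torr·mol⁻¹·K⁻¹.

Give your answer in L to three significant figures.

n(C4H10) = PV/RT = (8870 × 32.0) / (62.36 × 653.15) = 6.969 mol
n(O2) = 957 / 32.00 = 29.91 mol
For 6.969 mol C4H10, stoichiometry requires (13/2) × 6.969 = 45.30 mol O2; 29.91 mol is available, so O2 is limiting.
n(CO2) = (8/13) × 29.91 = 18.41 mol
V(CO2) = nRT/P = 18.41 × 62.36 × 859.15 / 201 = 4907 L

4910 L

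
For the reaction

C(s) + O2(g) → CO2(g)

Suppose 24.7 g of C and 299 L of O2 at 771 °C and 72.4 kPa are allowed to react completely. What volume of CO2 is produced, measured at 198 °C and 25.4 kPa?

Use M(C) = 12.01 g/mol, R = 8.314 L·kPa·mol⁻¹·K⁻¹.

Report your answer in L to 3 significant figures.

317 L

n(C) = 24.7 / 12.01 = 2.057 mol
n(O2) = PV/RT = (72.4 × 299) / (8.314 × 1044.15) = 2.494 mol
For 2.057 mol C, stoichiometry requires (1/1) × 2.057 = 2.057 mol O2; 2.494 mol is available, so C is limiting.
n(CO2) = (1/1) × 2.057 = 2.057 mol
V(CO2) = nRT/P = 2.057 × 8.314 × 471.15 / 25.4 = 317.2 L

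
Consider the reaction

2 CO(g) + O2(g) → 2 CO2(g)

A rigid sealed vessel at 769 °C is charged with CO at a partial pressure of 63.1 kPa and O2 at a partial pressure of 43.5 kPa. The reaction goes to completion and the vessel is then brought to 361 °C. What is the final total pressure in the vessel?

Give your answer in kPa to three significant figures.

45.7 kPa

At constant V, partial pressures at 769 °C are proportional to moles, so apply stoichiometry directly to pressures.
P(O2) required for 63.1 kPa of CO = (1/2) × 63.1 = 31.55 kPa; available 43.5 kPa, so CO is limiting.
P(O2) remaining = 43.5 − (1/2) × 63.1 = 11.95 kPa
P(gaseous products) = (2)/2 × 63.1 = 63.10 kPa
P_total at 769 °C = 11.95 + 63.10 = 75.05 kPa
Scaling to 361 °C: P = 75.05 × 634.15/1042.15 = 45.67 kPa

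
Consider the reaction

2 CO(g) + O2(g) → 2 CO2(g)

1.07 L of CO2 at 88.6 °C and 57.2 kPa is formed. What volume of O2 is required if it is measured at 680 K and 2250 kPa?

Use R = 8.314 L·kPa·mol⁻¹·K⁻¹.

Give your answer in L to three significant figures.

n(CO2) = PV/RT = (57.2 × 1.07) / (8.314 × 361.75) = 0.02035 mol
n(O2) = (1/2) × 0.02035 = 0.01018 mol
V = nRT/P = 0.01018 × 8.314 × 680 / 2250 = 0.02558 L

0.0256 L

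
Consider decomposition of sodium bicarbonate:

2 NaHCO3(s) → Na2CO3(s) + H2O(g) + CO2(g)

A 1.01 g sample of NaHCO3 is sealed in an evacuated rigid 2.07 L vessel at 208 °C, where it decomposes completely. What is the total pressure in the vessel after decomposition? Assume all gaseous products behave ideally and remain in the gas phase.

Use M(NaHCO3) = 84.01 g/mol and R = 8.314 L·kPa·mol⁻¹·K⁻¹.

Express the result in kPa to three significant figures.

n(NaHCO3) = 1.01 / 84.01 = 0.01202 mol
n(gas produced) = (2/2) × 0.01202 = 0.01202 mol
P = nRT/V = 0.01202 × 8.314 × 481.15 / 2.07 = 23.23 kPa

23.2 kPa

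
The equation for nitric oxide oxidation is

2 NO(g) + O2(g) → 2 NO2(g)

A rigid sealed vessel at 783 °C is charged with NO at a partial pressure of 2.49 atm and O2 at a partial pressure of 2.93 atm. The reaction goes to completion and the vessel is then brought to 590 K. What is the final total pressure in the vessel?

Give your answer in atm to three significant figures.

2.33 atm

At constant V, partial pressures at 783 °C are proportional to moles, so apply stoichiometry directly to pressures.
P(O2) required for 2.49 atm of NO = (1/2) × 2.49 = 1.245 atm; available 2.93 atm, so NO is limiting.
P(O2) remaining = 2.93 − (1/2) × 2.49 = 1.685 atm
P(gaseous products) = (2)/2 × 2.49 = 2.490 atm
P_total at 783 °C = 1.685 + 2.490 = 4.175 atm
Scaling to 590 K: P = 4.175 × 590/1056.15 = 2.332 atm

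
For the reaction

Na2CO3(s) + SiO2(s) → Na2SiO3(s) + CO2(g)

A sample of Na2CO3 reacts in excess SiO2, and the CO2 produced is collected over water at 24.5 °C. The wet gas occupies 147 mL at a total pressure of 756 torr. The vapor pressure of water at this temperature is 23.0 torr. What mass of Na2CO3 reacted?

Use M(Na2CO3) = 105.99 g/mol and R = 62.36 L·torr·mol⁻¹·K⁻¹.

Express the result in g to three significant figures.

0.615 g

P(CO2) = 756 − 23.0 = 733.0 torr
n(CO2) = PV/RT = (733.0 × 0.1470) / (62.36 × 297.65) = 0.005805 mol
n(Na2CO3) = (1/1) × 0.005805 = 0.005805 mol
m(Na2CO3) = 0.005805 × 105.99 = 0.6153 g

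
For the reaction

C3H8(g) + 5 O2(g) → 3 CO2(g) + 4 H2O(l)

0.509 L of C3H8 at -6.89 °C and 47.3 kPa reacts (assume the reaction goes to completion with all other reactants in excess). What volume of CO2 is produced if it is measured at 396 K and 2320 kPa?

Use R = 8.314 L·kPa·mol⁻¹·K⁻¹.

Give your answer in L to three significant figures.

n(C3H8) = PV/RT = (47.3 × 0.509) / (8.314 × 266.26) = 0.01088 mol
n(CO2) = (3/1) × 0.01088 = 0.03264 mol
V = nRT/P = 0.03264 × 8.314 × 396 / 2320 = 0.04632 L

0.0463 L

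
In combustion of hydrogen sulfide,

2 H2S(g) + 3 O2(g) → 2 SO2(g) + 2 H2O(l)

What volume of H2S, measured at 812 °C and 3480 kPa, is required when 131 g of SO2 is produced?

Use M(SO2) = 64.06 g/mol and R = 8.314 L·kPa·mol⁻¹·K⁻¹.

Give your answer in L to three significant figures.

5.30 L

n(SO2) = 131.0 / 64.06 = 2.045 mol
n(H2S) = (2/2) × 2.045 = 2.045 mol
V = nRT/P = 2.045 × 8.314 × 1085.15 / 3480 = 5.302 L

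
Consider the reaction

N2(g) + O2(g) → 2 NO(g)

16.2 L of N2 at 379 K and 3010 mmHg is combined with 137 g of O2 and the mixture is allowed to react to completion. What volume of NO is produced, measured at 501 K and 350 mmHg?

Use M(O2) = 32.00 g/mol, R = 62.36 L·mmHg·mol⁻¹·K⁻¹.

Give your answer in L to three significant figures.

368 L

n(N2) = PV/RT = (3010 × 16.2) / (62.36 × 379) = 2.063 mol
n(O2) = 137 / 32.00 = 4.281 mol
For 2.063 mol N2, stoichiometry requires (1/1) × 2.063 = 2.063 mol O2; 4.281 mol is available, so N2 is limiting.
n(NO) = (2/1) × 2.063 = 4.126 mol
V(NO) = nRT/P = 4.126 × 62.36 × 501 / 350 = 368.3 L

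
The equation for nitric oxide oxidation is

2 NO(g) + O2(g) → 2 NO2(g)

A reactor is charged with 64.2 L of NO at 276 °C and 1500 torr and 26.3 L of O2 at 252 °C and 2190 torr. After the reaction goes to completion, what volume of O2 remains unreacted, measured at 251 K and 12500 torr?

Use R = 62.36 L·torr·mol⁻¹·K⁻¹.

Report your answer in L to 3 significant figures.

n(NO) = PV/RT = (1500 × 64.2) / (62.36 × 549.15) = 2.812 mol
n(O2) = PV/RT = (2190 × 26.3) / (62.36 × 525.15) = 1.759 mol
For 2.812 mol NO, stoichiometry requires (1/2) × 2.812 = 1.406 mol O2; 1.759 mol is available, so NO is limiting.
n(O2) consumed = (1/2) × 2.812 = 1.406 mol; remaining = 1.759 − 1.406 = 0.3530 mol
V(O2) = nRT/P = 0.3530 × 62.36 × 251 / 12500 = 0.4420 L

0.442 L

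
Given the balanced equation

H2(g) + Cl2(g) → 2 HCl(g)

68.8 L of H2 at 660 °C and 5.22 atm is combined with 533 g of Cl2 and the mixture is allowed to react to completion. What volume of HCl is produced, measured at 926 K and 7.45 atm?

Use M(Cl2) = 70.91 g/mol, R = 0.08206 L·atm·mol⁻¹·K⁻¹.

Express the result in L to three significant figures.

n(H2) = PV/RT = (5.22 × 68.8) / (0.08206 × 933.15) = 4.690 mol
n(Cl2) = 533 / 70.91 = 7.517 mol
For 4.690 mol H2, stoichiometry requires (1/1) × 4.690 = 4.690 mol Cl2; 7.517 mol is available, so H2 is limiting.
n(HCl) = (2/1) × 4.690 = 9.380 mol
V(HCl) = nRT/P = 9.380 × 0.08206 × 926 / 7.45 = 95.67 L

95.7 L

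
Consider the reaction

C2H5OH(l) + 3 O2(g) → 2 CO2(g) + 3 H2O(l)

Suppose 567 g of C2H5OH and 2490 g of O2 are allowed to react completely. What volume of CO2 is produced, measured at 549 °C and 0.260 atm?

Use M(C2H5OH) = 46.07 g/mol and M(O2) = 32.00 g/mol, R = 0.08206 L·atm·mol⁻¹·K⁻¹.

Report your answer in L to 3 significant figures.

6390 L

n(C2H5OH) = 567 / 46.07 = 12.31 mol
n(O2) = 2490 / 32.00 = 77.81 mol
For 12.31 mol C2H5OH, stoichiometry requires (3/1) × 12.31 = 36.93 mol O2; 77.81 mol is available, so C2H5OH is limiting.
n(CO2) = (2/1) × 12.31 = 24.62 mol
V(CO2) = nRT/P = 24.62 × 0.08206 × 822.15 / 0.260 = 6388 L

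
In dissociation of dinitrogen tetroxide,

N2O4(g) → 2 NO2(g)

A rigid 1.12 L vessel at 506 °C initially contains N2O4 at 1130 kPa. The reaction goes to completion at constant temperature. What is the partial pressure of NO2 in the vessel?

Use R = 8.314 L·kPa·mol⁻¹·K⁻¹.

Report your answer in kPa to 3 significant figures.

n(N2O4)₀ = PV/RT = (1130 × 1.12) / (8.314 × 779.15) = 0.1954 mol
n(NO2) = (2/1) × 0.1954 = 0.3908 mol
P(NO2) = nRT/V = 0.3908 × 8.314 × 779.15 / 1.12 = 2260 kPa

2260 kPa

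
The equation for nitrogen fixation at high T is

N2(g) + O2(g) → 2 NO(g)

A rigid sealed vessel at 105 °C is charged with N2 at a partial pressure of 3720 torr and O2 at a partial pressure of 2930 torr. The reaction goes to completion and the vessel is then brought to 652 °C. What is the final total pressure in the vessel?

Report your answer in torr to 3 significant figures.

At constant V, partial pressures at 105 °C are proportional to moles, so apply stoichiometry directly to pressures.
P(O2) required for 3720 torr of N2 = (1/1) × 3720 = 3720 torr; available 2930 torr, so O2 is limiting.
P(N2) remaining = 3720 − (1/1) × 2930 = 790.0 torr
P(gaseous products) = (2)/1 × 2930 = 5860 torr
P_total at 105 °C = 790.0 + 5860 = 6650 torr
Scaling to 652 °C: P = 6650 × 925.15/378.15 = 16270 torr

16300 torr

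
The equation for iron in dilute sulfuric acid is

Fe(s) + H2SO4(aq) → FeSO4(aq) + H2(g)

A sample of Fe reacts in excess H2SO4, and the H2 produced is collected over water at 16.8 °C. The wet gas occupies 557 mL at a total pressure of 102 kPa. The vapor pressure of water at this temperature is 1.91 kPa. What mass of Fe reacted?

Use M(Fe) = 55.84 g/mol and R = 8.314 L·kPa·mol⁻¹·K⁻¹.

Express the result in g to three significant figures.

1.29 g

P(H2) = 102 − 1.91 = 100.1 kPa
n(H2) = PV/RT = (100.1 × 0.5570) / (8.314 × 289.95) = 0.02313 mol
n(Fe) = (1/1) × 0.02313 = 0.02313 mol
m(Fe) = 0.02313 × 55.84 = 1.292 g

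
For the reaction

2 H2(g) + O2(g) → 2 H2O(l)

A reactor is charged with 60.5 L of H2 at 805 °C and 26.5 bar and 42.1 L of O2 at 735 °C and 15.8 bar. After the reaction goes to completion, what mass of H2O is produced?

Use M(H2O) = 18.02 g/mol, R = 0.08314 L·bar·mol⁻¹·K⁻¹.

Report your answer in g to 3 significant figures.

n(H2) = PV/RT = (26.5 × 60.5) / (0.08314 × 1078.15) = 17.89 mol
n(O2) = PV/RT = (15.8 × 42.1) / (0.08314 × 1008.15) = 7.936 mol
For 17.89 mol H2, stoichiometry requires (1/2) × 17.89 = 8.945 mol O2; 7.936 mol is available, so O2 is limiting.
n(H2O) = (2/1) × 7.936 = 15.87 mol
m(H2O) = 15.87 × 18.02 = 286.0 g

286 g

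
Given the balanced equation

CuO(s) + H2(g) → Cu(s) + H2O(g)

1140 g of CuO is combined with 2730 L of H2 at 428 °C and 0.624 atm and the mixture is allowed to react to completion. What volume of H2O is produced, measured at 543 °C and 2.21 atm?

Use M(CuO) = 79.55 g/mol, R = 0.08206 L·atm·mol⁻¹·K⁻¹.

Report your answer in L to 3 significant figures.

n(CuO) = 1140 / 79.55 = 14.33 mol
n(H2) = PV/RT = (0.624 × 2730) / (0.08206 × 701.15) = 29.61 mol
For 14.33 mol CuO, stoichiometry requires (1/1) × 14.33 = 14.33 mol H2; 29.61 mol is available, so CuO is limiting.
n(H2O) = (1/1) × 14.33 = 14.33 mol
V(H2O) = nRT/P = 14.33 × 0.08206 × 816.15 / 2.21 = 434.3 L

434 L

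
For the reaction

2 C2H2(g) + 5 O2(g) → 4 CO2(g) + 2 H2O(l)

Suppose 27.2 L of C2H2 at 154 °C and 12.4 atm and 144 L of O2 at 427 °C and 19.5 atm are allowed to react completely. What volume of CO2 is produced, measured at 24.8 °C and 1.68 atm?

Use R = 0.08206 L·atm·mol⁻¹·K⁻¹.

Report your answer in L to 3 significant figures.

n(C2H2) = PV/RT = (12.4 × 27.2) / (0.08206 × 427.15) = 9.622 mol
n(O2) = PV/RT = (19.5 × 144) / (0.08206 × 700.15) = 48.87 mol
For 9.622 mol C2H2, stoichiometry requires (5/2) × 9.622 = 24.05 mol O2; 48.87 mol is available, so C2H2 is limiting.
n(CO2) = (4/2) × 9.622 = 19.24 mol
V(CO2) = nRT/P = 19.24 × 0.08206 × 297.95 / 1.68 = 280.0 L

280 L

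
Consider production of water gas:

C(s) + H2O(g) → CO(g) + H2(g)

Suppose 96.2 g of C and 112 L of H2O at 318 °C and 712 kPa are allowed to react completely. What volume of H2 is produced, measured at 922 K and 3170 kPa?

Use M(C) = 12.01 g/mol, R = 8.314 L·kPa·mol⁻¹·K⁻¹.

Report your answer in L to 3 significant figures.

19.4 L

n(C) = 96.2 / 12.01 = 8.010 mol
n(H2O) = PV/RT = (712 × 112) / (8.314 × 591.15) = 16.23 mol
For 8.010 mol C, stoichiometry requires (1/1) × 8.010 = 8.010 mol H2O; 16.23 mol is available, so C is limiting.
n(H2) = (1/1) × 8.010 = 8.010 mol
V(H2) = nRT/P = 8.010 × 8.314 × 922 / 3170 = 19.37 L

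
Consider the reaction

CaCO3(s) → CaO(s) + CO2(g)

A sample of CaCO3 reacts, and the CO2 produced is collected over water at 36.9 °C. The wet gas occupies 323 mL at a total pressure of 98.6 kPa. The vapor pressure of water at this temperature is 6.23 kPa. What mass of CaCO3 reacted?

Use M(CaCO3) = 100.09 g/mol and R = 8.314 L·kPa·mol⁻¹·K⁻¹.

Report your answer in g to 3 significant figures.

1.16 g

P(CO2) = 98.6 − 6.23 = 92.37 kPa
n(CO2) = PV/RT = (92.37 × 0.3230) / (8.314 × 310.05) = 0.01157 mol
n(CaCO3) = (1/1) × 0.01157 = 0.01157 mol
m(CaCO3) = 0.01157 × 100.09 = 1.158 g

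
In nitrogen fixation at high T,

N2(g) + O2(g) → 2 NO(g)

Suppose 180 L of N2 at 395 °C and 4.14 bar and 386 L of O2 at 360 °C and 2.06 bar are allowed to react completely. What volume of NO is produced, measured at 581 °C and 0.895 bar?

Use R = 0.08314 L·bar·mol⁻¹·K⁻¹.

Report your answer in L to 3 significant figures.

2130 L

n(N2) = PV/RT = (4.14 × 180) / (0.08314 × 668.15) = 13.41 mol
n(O2) = PV/RT = (2.06 × 386) / (0.08314 × 633.15) = 15.11 mol
For 13.41 mol N2, stoichiometry requires (1/1) × 13.41 = 13.41 mol O2; 15.11 mol is available, so N2 is limiting.
n(NO) = (2/1) × 13.41 = 26.82 mol
V(NO) = nRT/P = 26.82 × 0.08314 × 854.15 / 0.895 = 2128 L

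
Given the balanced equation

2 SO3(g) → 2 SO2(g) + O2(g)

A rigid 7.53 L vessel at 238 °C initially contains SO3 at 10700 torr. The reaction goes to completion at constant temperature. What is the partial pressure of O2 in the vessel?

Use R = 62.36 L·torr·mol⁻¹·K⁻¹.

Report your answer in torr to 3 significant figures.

n(SO3)₀ = PV/RT = (10700 × 7.53) / (62.36 × 511.15) = 2.528 mol
n(O2) = (1/2) × 2.528 = 1.264 mol
P(O2) = nRT/V = 1.264 × 62.36 × 511.15 / 7.53 = 5351 torr

5350 torr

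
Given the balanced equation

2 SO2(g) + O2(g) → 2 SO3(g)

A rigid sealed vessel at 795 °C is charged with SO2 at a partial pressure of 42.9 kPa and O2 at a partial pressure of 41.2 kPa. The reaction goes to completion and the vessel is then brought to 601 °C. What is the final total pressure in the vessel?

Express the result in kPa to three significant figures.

Because the vessel is rigid and T is held at 795 °C, work the stoichiometry in partial pressures (P_i = n_iRT/V).
P(O2) required for 42.9 kPa of SO2 = (1/2) × 42.9 = 21.45 kPa; available 41.2 kPa, so SO2 is limiting.
P(O2) remaining = 41.2 − (1/2) × 42.9 = 19.75 kPa
P(gaseous products) = (2)/2 × 42.9 = 42.90 kPa
P_total at 795 °C = 19.75 + 42.90 = 62.65 kPa
Scaling to 601 °C: P = 62.65 × 874.15/1068.15 = 51.27 kPa

51.3 kPa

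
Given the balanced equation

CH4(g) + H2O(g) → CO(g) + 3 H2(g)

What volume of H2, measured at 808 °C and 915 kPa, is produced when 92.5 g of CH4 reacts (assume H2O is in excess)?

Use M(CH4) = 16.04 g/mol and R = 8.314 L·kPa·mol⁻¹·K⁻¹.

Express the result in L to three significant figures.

170 L

n(CH4) = 92.50 / 16.04 = 5.767 mol
n(H2) = (3/1) × 5.767 = 17.30 mol
V = nRT/P = 17.30 × 8.314 × 1081.15 / 915 = 169.9 L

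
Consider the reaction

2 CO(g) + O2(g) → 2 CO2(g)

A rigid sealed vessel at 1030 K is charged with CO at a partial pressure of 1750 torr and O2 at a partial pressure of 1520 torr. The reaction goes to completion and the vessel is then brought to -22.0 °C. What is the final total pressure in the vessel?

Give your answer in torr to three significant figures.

584 torr

Because the vessel is rigid and T is held at 1030 K, work the stoichiometry in partial pressures (P_i = n_iRT/V).
P(O2) required for 1750 torr of CO = (1/2) × 1750 = 875.0 torr; available 1520 torr, so CO is limiting.
P(O2) remaining = 1520 − (1/2) × 1750 = 645.0 torr
P(gaseous products) = (2)/2 × 1750 = 1750 torr
P_total at 1030 K = 645.0 + 1750 = 2395 torr
Scaling to -22.0 °C: P = 2395 × 251.15/1030 = 584.0 torr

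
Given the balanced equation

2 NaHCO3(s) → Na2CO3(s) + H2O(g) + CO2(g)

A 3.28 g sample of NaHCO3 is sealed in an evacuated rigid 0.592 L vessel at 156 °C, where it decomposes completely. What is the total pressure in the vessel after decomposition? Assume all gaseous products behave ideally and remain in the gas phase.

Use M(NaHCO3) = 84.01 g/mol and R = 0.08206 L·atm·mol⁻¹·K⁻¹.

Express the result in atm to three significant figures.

2.32 atm

n(NaHCO3) = 3.28 / 84.01 = 0.03904 mol
n(gas produced) = (2/2) × 0.03904 = 0.03904 mol
P = nRT/V = 0.03904 × 0.08206 × 429.15 / 0.592 = 2.322 atm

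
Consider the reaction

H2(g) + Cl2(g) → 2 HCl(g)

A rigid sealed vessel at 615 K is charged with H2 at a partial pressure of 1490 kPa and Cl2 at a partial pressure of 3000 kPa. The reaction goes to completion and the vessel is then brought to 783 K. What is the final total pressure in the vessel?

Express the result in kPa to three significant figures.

Because the vessel is rigid and T is held at 615 K, work the stoichiometry in partial pressures (P_i = n_iRT/V).
P(Cl2) required for 1490 kPa of H2 = (1/1) × 1490 = 1490 kPa; available 3000 kPa, so H2 is limiting.
P(Cl2) remaining = 3000 − (1/1) × 1490 = 1510 kPa
P(gaseous products) = (2)/1 × 1490 = 2980 kPa
P_total at 615 K = 1510 + 2980 = 4490 kPa
Scaling to 783 K: P = 4490 × 783/615 = 5717 kPa

5720 kPa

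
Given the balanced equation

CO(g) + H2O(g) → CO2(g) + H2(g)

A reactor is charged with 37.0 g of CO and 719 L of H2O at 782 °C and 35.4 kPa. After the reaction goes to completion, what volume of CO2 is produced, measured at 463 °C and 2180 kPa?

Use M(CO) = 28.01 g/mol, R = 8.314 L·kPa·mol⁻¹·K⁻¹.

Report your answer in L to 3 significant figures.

n(CO) = 37.0 / 28.01 = 1.321 mol
n(H2O) = PV/RT = (35.4 × 719) / (8.314 × 1055.15) = 2.901 mol
For 1.321 mol CO, stoichiometry requires (1/1) × 1.321 = 1.321 mol H2O; 2.901 mol is available, so CO is limiting.
n(CO2) = (1/1) × 1.321 = 1.321 mol
V(CO2) = nRT/P = 1.321 × 8.314 × 736.15 / 2180 = 3.709 L

3.71 L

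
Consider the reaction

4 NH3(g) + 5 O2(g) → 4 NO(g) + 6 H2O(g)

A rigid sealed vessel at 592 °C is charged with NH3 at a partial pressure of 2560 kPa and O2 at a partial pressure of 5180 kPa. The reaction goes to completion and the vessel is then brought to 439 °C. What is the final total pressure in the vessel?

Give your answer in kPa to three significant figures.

6900 kPa

With V and T fixed, P_i ∝ n_i, so the mole ratios apply directly to partial pressures at 592 °C.
P(O2) required for 2560 kPa of NH3 = (5/4) × 2560 = 3200 kPa; available 5180 kPa, so NH3 is limiting.
P(O2) remaining = 5180 − (5/4) × 2560 = 1980 kPa
P(gaseous products) = (4+6)/4 × 2560 = 6400 kPa
P_total at 592 °C = 1980 + 6400 = 8380 kPa
Scaling to 439 °C: P = 8380 × 712.15/865.15 = 6898 kPa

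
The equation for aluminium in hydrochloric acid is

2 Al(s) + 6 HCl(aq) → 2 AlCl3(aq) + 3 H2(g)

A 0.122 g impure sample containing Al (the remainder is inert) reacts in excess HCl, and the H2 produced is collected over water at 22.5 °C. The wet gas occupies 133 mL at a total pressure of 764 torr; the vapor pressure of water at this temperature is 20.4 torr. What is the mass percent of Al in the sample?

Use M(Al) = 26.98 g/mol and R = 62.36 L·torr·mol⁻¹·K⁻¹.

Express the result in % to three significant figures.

P(H2) = 764 − 20.4 = 743.6 torr
n(H2) = PV/RT = (743.6 × 0.1330) / (62.36 × 295.65) = 0.005364 mol
n(Al) = (2/3) × 0.005364 = 0.003576 mol
m(Al) = 0.003576 × 26.98 = 0.09648 g
%Al = 0.09648 / 0.122 × 100 = 79.08%

79.1 %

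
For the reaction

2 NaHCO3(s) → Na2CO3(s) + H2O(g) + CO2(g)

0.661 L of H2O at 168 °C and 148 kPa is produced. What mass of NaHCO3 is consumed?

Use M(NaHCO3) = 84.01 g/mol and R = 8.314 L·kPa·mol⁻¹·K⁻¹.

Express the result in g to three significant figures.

4.48 g

n(H2O) = PV/RT = (148 × 0.661) / (8.314 × 441.15) = 0.02667 mol
n(NaHCO3) = (2/1) × 0.02667 = 0.05334 mol
m(NaHCO3) = 0.05334 × 84.01 = 4.481 g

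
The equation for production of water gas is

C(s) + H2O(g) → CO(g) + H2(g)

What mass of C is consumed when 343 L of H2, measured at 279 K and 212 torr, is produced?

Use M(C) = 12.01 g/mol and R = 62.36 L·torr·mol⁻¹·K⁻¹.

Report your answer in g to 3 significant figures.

50.2 g

n(H2) = PV/RT = (212 × 343) / (62.36 × 279) = 4.179 mol
n(C) = (1/1) × 4.179 = 4.179 mol
m(C) = 4.179 × 12.01 = 50.19 g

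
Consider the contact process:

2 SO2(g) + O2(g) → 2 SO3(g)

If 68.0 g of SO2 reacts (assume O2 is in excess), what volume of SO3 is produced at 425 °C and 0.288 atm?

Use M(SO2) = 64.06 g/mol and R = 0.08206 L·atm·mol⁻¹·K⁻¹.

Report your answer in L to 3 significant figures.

211 L

n(SO2) = 68.00 / 64.06 = 1.062 mol
n(SO3) = (2/2) × 1.062 = 1.062 mol
V = nRT/P = 1.062 × 0.08206 × 698.15 / 0.288 = 211.3 L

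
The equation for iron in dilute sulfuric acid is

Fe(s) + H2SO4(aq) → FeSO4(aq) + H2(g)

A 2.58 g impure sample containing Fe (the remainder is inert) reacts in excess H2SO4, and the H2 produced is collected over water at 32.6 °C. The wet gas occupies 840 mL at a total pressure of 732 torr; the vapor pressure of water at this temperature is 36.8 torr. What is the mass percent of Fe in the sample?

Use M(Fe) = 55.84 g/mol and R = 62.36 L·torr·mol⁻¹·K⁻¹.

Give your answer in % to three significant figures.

P(H2) = 732 − 36.8 = 695.2 torr
n(H2) = PV/RT = (695.2 × 0.8400) / (62.36 × 305.75) = 0.03063 mol
n(Fe) = (1/1) × 0.03063 = 0.03063 mol
m(Fe) = 0.03063 × 55.84 = 1.710 g
%Fe = 1.710 / 2.58 × 100 = 66.28%

66.3 %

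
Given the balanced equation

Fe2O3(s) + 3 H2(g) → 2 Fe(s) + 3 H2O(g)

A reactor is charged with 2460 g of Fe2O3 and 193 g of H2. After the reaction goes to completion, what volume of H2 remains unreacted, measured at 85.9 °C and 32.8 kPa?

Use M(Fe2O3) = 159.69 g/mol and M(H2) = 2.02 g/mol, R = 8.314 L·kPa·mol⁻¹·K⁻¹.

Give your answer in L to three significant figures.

n(Fe2O3) = 2460 / 159.69 = 15.40 mol
n(H2) = 193 / 2.02 = 95.54 mol
For 15.40 mol Fe2O3, stoichiometry requires (3/1) × 15.40 = 46.20 mol H2; 95.54 mol is available, so Fe2O3 is limiting.
n(H2) consumed = (3/1) × 15.40 = 46.20 mol; remaining = 95.54 − 46.20 = 49.34 mol
V(H2) = nRT/P = 49.34 × 8.314 × 359.05 / 32.8 = 4490 L

4490 L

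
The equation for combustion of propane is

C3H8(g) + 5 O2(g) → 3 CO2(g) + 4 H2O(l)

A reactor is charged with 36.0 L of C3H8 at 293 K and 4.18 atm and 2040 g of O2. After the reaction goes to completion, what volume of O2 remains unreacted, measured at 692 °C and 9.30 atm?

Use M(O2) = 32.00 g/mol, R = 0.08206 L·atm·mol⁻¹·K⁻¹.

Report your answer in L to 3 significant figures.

276 L

n(C3H8) = PV/RT = (4.18 × 36.0) / (0.08206 × 293) = 6.259 mol
n(O2) = 2040 / 32.00 = 63.75 mol
For 6.259 mol C3H8, stoichiometry requires (5/1) × 6.259 = 31.30 mol O2; 63.75 mol is available, so C3H8 is limiting.
n(O2) consumed = (5/1) × 6.259 = 31.30 mol; remaining = 63.75 − 31.30 = 32.45 mol
V(O2) = nRT/P = 32.45 × 0.08206 × 965.15 / 9.30 = 276.3 L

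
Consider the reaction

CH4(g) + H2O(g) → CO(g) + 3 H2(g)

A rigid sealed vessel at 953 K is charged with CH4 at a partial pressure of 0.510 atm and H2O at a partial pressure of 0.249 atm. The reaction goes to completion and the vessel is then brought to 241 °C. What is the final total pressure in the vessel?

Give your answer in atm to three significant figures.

0.678 atm

With V and T fixed, P_i ∝ n_i, so the mole ratios apply directly to partial pressures at 953 K.
P(H2O) required for 0.510 atm of CH4 = (1/1) × 0.510 = 0.5100 atm; available 0.249 atm, so H2O is limiting.
P(CH4) remaining = 0.510 − (1/1) × 0.249 = 0.2610 atm
P(gaseous products) = (1+3)/1 × 0.249 = 0.9960 atm
P_total at 953 K = 0.2610 + 0.9960 = 1.257 atm
Scaling to 241 °C: P = 1.257 × 514.15/953 = 0.6782 atm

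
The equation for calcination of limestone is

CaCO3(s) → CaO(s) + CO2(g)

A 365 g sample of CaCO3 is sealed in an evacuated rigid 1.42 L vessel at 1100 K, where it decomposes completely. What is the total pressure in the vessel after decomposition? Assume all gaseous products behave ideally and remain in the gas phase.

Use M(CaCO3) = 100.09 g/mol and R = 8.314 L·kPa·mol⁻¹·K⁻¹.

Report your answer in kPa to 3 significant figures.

23500 kPa

n(CaCO3) = 365 / 100.09 = 3.647 mol
n(gas produced) = (1/1) × 3.647 = 3.647 mol
P = nRT/V = 3.647 × 8.314 × 1100 / 1.42 = 23490 kPa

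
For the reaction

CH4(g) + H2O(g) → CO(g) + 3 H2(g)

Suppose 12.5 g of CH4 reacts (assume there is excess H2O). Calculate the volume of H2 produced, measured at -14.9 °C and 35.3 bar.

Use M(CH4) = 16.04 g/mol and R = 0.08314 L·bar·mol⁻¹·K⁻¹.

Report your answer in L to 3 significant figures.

n(CH4) = 12.50 / 16.04 = 0.7793 mol
n(H2) = (3/1) × 0.7793 = 2.338 mol
V = nRT/P = 2.338 × 0.08314 × 258.25 / 35.3 = 1.422 L

1.42 L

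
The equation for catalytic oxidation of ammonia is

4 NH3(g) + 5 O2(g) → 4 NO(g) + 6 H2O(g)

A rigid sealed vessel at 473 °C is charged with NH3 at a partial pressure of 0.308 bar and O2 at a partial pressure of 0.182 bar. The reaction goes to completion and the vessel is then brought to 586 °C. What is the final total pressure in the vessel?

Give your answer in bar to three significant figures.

With V and T fixed, P_i ∝ n_i, so the mole ratios apply directly to partial pressures at 473 °C.
P(O2) required for 0.308 bar of NH3 = (5/4) × 0.308 = 0.3850 bar; available 0.182 bar, so O2 is limiting.
P(NH3) remaining = 0.308 − (4/5) × 0.182 = 0.1624 bar
P(gaseous products) = (4+6)/5 × 0.182 = 0.3640 bar
P_total at 473 °C = 0.1624 + 0.3640 = 0.5264 bar
Scaling to 586 °C: P = 0.5264 × 859.15/746.15 = 0.6061 bar

0.606 bar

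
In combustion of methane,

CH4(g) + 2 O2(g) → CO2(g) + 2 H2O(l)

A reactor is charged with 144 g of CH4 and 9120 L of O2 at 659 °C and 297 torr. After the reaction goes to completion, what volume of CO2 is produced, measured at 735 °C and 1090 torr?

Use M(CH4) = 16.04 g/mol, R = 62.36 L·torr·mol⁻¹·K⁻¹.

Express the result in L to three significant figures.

518 L

n(CH4) = 144 / 16.04 = 8.978 mol
n(O2) = PV/RT = (297 × 9120) / (62.36 × 932.15) = 46.60 mol
For 8.978 mol CH4, stoichiometry requires (2/1) × 8.978 = 17.96 mol O2; 46.60 mol is available, so CH4 is limiting.
n(CO2) = (1/1) × 8.978 = 8.978 mol
V(CO2) = nRT/P = 8.978 × 62.36 × 1008.15 / 1090 = 517.8 L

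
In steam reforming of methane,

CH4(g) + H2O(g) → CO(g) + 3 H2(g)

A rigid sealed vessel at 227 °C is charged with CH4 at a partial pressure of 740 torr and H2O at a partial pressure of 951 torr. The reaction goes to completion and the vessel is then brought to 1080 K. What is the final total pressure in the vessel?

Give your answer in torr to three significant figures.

At constant V, partial pressures at 227 °C are proportional to moles, so apply stoichiometry directly to pressures.
P(H2O) required for 740 torr of CH4 = (1/1) × 740 = 740.0 torr; available 951 torr, so CH4 is limiting.
P(H2O) remaining = 951 − (1/1) × 740 = 211.0 torr
P(gaseous products) = (1+3)/1 × 740 = 2960 torr
P_total at 227 °C = 211.0 + 2960 = 3171 torr
Scaling to 1080 K: P = 3171 × 1080/500.15 = 6847 torr

6850 torr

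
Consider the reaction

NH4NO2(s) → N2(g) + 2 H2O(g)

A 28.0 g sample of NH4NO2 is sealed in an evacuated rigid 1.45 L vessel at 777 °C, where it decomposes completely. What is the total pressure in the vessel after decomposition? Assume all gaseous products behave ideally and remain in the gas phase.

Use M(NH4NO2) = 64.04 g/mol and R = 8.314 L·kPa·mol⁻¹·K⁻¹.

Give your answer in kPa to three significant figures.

7900 kPa

n(NH4NO2) = 28.0 / 64.04 = 0.4372 mol
n(gas produced) = (3/1) × 0.4372 = 1.312 mol
P = nRT/V = 1.312 × 8.314 × 1050.15 / 1.45 = 7900 kPa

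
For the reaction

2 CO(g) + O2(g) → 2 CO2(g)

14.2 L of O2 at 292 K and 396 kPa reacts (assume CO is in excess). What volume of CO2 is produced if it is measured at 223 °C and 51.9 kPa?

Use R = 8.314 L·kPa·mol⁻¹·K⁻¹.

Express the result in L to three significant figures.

n(O2) = PV/RT = (396 × 14.2) / (8.314 × 292) = 2.316 mol
n(CO2) = (2/1) × 2.316 = 4.632 mol
V = nRT/P = 4.632 × 8.314 × 496.15 / 51.9 = 368.1 L

368 L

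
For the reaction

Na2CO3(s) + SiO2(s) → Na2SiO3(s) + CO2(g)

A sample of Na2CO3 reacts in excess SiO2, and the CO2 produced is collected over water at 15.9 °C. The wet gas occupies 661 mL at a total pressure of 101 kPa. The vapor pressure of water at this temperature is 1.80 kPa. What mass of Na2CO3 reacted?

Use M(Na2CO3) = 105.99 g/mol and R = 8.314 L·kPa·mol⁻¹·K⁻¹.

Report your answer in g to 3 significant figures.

P(CO2) = 101 − 1.80 = 99.20 kPa
n(CO2) = PV/RT = (99.20 × 0.6610) / (8.314 × 289.05) = 0.02729 mol
n(Na2CO3) = (1/1) × 0.02729 = 0.02729 mol
m(Na2CO3) = 0.02729 × 105.99 = 2.892 g

2.89 g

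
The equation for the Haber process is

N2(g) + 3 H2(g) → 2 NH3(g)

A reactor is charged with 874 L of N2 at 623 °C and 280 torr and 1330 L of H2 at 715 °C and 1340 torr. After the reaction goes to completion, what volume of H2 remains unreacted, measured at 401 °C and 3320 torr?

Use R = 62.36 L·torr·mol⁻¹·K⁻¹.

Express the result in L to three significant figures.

200 L

n(N2) = PV/RT = (280 × 874) / (62.36 × 896.15) = 4.379 mol
n(H2) = PV/RT = (1340 × 1330) / (62.36 × 988.15) = 28.92 mol
For 4.379 mol N2, stoichiometry requires (3/1) × 4.379 = 13.14 mol H2; 28.92 mol is available, so N2 is limiting.
n(H2) consumed = (3/1) × 4.379 = 13.14 mol; remaining = 28.92 − 13.14 = 15.78 mol
V(H2) = nRT/P = 15.78 × 62.36 × 674.15 / 3320 = 199.8 L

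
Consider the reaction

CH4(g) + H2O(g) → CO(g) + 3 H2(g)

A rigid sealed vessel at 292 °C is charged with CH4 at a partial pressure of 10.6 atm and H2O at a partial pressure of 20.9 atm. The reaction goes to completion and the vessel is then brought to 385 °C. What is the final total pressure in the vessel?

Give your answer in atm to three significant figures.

61.4 atm

With V and T fixed, P_i ∝ n_i, so the mole ratios apply directly to partial pressures at 292 °C.
P(H2O) required for 10.6 atm of CH4 = (1/1) × 10.6 = 10.60 atm; available 20.9 atm, so CH4 is limiting.
P(H2O) remaining = 20.9 − (1/1) × 10.6 = 10.30 atm
P(gaseous products) = (1+3)/1 × 10.6 = 42.40 atm
P_total at 292 °C = 10.30 + 42.40 = 52.70 atm
Scaling to 385 °C: P = 52.70 × 658.15/565.15 = 61.37 atm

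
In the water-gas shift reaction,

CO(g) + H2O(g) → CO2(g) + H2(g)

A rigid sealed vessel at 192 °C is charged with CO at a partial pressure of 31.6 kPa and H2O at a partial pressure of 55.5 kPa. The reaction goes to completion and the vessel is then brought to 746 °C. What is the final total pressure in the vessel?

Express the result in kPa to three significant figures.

191 kPa

At constant V, partial pressures at 192 °C are proportional to moles, so apply stoichiometry directly to pressures.
P(H2O) required for 31.6 kPa of CO = (1/1) × 31.6 = 31.60 kPa; available 55.5 kPa, so CO is limiting.
P(H2O) remaining = 55.5 − (1/1) × 31.6 = 23.90 kPa
P(gaseous products) = (1+1)/1 × 31.6 = 63.20 kPa
P_total at 192 °C = 23.90 + 63.20 = 87.10 kPa
Scaling to 746 °C: P = 87.10 × 1019.15/465.15 = 190.8 kPa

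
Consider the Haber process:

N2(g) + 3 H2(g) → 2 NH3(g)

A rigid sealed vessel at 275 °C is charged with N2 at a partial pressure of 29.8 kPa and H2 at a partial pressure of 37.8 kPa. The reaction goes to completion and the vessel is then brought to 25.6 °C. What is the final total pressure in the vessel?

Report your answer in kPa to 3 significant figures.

At constant V, partial pressures at 275 °C are proportional to moles, so apply stoichiometry directly to pressures.
P(H2) required for 29.8 kPa of N2 = (3/1) × 29.8 = 89.40 kPa; available 37.8 kPa, so H2 is limiting.
P(N2) remaining = 29.8 − (1/3) × 37.8 = 17.20 kPa
P(gaseous products) = (2)/3 × 37.8 = 25.20 kPa
P_total at 275 °C = 17.20 + 25.20 = 42.40 kPa
Scaling to 25.6 °C: P = 42.40 × 298.75/548.15 = 23.11 kPa

23.1 kPa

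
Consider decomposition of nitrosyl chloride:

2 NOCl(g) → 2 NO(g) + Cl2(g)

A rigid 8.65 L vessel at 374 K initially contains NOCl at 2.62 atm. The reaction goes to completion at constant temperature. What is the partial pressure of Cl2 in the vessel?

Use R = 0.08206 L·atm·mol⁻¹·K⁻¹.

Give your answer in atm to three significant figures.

n(NOCl)₀ = PV/RT = (2.62 × 8.65) / (0.08206 × 374) = 0.7384 mol
n(Cl2) = (1/2) × 0.7384 = 0.3692 mol
P(Cl2) = nRT/V = 0.3692 × 0.08206 × 374 / 8.65 = 1.310 atm

1.31 atm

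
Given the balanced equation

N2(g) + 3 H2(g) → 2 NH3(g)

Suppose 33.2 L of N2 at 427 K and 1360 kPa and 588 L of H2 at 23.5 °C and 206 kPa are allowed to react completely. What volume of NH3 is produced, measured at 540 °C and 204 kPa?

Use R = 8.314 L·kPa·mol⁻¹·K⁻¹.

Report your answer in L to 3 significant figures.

843 L

n(N2) = PV/RT = (1360 × 33.2) / (8.314 × 427) = 12.72 mol
n(H2) = PV/RT = (206 × 588) / (8.314 × 296.65) = 49.11 mol
For 12.72 mol N2, stoichiometry requires (3/1) × 12.72 = 38.16 mol H2; 49.11 mol is available, so N2 is limiting.
n(NH3) = (2/1) × 12.72 = 25.44 mol
V(NH3) = nRT/P = 25.44 × 8.314 × 813.15 / 204 = 843.1 L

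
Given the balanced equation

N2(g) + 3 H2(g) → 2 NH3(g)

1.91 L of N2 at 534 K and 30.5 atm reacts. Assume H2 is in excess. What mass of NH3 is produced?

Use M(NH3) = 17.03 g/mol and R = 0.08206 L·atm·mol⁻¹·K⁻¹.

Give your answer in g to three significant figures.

n(N2) = PV/RT = (30.5 × 1.91) / (0.08206 × 534) = 1.329 mol
n(NH3) = (2/1) × 1.329 = 2.658 mol
m(NH3) = 2.658 × 17.03 = 45.27 g

45.3 g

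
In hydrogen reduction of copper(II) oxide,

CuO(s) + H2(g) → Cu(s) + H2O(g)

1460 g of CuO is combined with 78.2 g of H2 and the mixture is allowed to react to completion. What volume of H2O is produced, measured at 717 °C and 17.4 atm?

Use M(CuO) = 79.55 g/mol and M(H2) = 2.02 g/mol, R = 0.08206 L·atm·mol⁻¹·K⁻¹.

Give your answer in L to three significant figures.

85.7 L

n(CuO) = 1460 / 79.55 = 18.35 mol
n(H2) = 78.2 / 2.02 = 38.71 mol
For 18.35 mol CuO, stoichiometry requires (1/1) × 18.35 = 18.35 mol H2; 38.71 mol is available, so CuO is limiting.
n(H2O) = (1/1) × 18.35 = 18.35 mol
V(H2O) = nRT/P = 18.35 × 0.08206 × 990.15 / 17.4 = 85.69 L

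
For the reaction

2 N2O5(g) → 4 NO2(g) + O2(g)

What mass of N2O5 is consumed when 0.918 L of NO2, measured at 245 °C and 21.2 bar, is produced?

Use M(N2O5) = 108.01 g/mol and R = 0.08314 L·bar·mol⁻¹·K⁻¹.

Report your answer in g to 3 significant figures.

n(NO2) = PV/RT = (21.2 × 0.918) / (0.08314 × 518.15) = 0.4518 mol
n(N2O5) = (2/4) × 0.4518 = 0.2259 mol
m(N2O5) = 0.2259 × 108.01 = 24.40 g

24.4 g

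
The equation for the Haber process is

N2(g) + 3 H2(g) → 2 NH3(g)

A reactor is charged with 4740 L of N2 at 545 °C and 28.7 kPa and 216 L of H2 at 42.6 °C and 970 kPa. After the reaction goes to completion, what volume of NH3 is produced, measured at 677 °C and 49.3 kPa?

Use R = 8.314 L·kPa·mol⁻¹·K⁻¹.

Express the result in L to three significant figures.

n(N2) = PV/RT = (28.7 × 4740) / (8.314 × 818.15) = 20.00 mol
n(H2) = PV/RT = (970 × 216) / (8.314 × 315.75) = 79.81 mol
For 20.00 mol N2, stoichiometry requires (3/1) × 20.00 = 60.00 mol H2; 79.81 mol is available, so N2 is limiting.
n(NH3) = (2/1) × 20.00 = 40.00 mol
V(NH3) = nRT/P = 40.00 × 8.314 × 950.15 / 49.3 = 6409 L

6410 L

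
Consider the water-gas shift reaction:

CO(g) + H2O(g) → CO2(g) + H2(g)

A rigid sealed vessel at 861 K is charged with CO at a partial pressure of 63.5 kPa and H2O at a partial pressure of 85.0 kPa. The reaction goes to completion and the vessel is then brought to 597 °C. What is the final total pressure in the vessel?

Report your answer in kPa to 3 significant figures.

150 kPa

With V and T fixed, P_i ∝ n_i, so the mole ratios apply directly to partial pressures at 861 K.
P(H2O) required for 63.5 kPa of CO = (1/1) × 63.5 = 63.50 kPa; available 85.0 kPa, so CO is limiting.
P(H2O) remaining = 85.0 − (1/1) × 63.5 = 21.50 kPa
P(gaseous products) = (1+1)/1 × 63.5 = 127.0 kPa
P_total at 861 K = 21.50 + 127.0 = 148.5 kPa
Scaling to 597 °C: P = 148.5 × 870.15/861 = 150.1 kPa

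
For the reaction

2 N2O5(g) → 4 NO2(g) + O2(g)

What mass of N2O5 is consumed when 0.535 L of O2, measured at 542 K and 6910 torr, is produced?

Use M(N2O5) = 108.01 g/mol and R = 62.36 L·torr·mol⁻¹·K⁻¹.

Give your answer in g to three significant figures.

23.6 g

n(O2) = PV/RT = (6910 × 0.535) / (62.36 × 542) = 0.1094 mol
n(N2O5) = (2/1) × 0.1094 = 0.2188 mol
m(N2O5) = 0.2188 × 108.01 = 23.63 g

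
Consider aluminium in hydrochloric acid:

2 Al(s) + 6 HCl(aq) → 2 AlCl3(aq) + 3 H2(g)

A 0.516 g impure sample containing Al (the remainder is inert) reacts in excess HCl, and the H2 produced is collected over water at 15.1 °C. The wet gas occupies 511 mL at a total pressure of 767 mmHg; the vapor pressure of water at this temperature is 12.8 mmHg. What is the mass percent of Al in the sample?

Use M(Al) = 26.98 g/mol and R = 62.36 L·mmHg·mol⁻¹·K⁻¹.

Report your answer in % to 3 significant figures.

74.7 %

P(H2) = 767 − 12.8 = 754.2 mmHg
n(H2) = PV/RT = (754.2 × 0.5110) / (62.36 × 288.25) = 0.02144 mol
n(Al) = (2/3) × 0.02144 = 0.01429 mol
m(Al) = 0.01429 × 26.98 = 0.3855 g
%Al = 0.3855 / 0.516 × 100 = 74.71%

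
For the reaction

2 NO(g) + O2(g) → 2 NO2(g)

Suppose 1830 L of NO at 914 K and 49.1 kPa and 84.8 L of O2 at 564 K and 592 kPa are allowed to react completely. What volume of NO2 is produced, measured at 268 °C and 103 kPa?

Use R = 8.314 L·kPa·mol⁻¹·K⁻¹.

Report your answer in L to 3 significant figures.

n(NO) = PV/RT = (49.1 × 1830) / (8.314 × 914) = 11.82 mol
n(O2) = PV/RT = (592 × 84.8) / (8.314 × 564) = 10.71 mol
For 11.82 mol NO, stoichiometry requires (1/2) × 11.82 = 5.910 mol O2; 10.71 mol is available, so NO is limiting.
n(NO2) = (2/2) × 11.82 = 11.82 mol
V(NO2) = nRT/P = 11.82 × 8.314 × 541.15 / 103 = 516.3 L

516 L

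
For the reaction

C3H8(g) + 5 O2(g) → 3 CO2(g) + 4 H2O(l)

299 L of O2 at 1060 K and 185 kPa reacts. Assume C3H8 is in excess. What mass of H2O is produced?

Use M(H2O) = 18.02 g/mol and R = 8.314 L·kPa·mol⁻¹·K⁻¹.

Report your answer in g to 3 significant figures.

90.5 g

n(O2) = PV/RT = (185 × 299) / (8.314 × 1060) = 6.277 mol
n(H2O) = (4/5) × 6.277 = 5.022 mol
m(H2O) = 5.022 × 18.02 = 90.50 g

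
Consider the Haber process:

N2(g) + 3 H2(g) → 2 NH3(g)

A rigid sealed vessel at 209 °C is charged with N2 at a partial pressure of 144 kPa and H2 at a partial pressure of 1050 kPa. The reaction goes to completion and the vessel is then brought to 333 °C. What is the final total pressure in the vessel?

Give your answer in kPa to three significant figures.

1140 kPa

Because the vessel is rigid and T is held at 209 °C, work the stoichiometry in partial pressures (P_i = n_iRT/V).
P(H2) required for 144 kPa of N2 = (3/1) × 144 = 432.0 kPa; available 1050 kPa, so N2 is limiting.
P(H2) remaining = 1050 − (3/1) × 144 = 618.0 kPa
P(gaseous products) = (2)/1 × 144 = 288.0 kPa
P_total at 209 °C = 618.0 + 288.0 = 906.0 kPa
Scaling to 333 °C: P = 906.0 × 606.15/482.15 = 1139 kPa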